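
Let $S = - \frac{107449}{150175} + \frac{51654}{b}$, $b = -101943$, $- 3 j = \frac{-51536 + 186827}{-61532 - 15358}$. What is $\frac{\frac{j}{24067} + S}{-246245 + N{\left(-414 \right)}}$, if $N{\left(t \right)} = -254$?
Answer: $\frac{769419697679550433}{155184920271623670319650} \approx 4.9581 \cdot 10^{-6}$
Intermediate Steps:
$j = \frac{45097}{76890}$ ($j = - \frac{\left(-51536 + 186827\right) \frac{1}{-61532 - 15358}}{3} = - \frac{135291 \frac{1}{-76890}}{3} = - \frac{135291 \left(- \frac{1}{76890}\right)}{3} = \left(- \frac{1}{3}\right) \left(- \frac{45097}{25630}\right) = \frac{45097}{76890} \approx 0.58651$)
$S = - \frac{6236937619}{5103096675}$ ($S = - \frac{107449}{150175} + \frac{51654}{-101943} = \left(-107449\right) \frac{1}{150175} + 51654 \left(- \frac{1}{101943}\right) = - \frac{107449}{150175} - \frac{17218}{33981} = - \frac{6236937619}{5103096675} \approx -1.2222$)
$\frac{\frac{j}{24067} + S}{-246245 + N{\left(-414 \right)}} = \frac{\frac{45097}{76890 \cdot 24067} - \frac{6236937619}{5103096675}}{-246245 - 254} = \frac{\frac{45097}{76890} \cdot \frac{1}{24067} - \frac{6236937619}{5103096675}}{-246499} = \left(\frac{45097}{1850511630} - \frac{6236937619}{5103096675}\right) \left(- \frac{1}{246499}\right) = \left(- \frac{769419697679550433}{629555983073455350}\right) \left(- \frac{1}{246499}\right) = \frac{769419697679550433}{155184920271623670319650}$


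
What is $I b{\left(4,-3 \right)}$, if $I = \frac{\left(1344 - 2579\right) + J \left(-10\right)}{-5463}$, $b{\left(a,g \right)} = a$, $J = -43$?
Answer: $\frac{3220}{5463} \approx 0.58942$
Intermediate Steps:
$I = \frac{805}{5463}$ ($I = \frac{\left(1344 - 2579\right) - -430}{-5463} = \left(-1235 + 430\right) \left(- \frac{1}{5463}\right) = \left(-805\right) \left(- \frac{1}{5463}\right) = \frac{805}{5463} \approx 0.14735$)
$I b{\left(4,-3 \right)} = \frac{805}{5463} \cdot 4 = \frac{3220}{5463}$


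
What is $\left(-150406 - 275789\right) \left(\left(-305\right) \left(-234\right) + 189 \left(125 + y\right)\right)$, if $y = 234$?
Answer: $-59335294095$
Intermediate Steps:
$\left(-150406 - 275789\right) \left(\left(-305\right) \left(-234\right) + 189 \left(125 + y\right)\right) = \left(-150406 - 275789\right) \left(\left(-305\right) \left(-234\right) + 189 \left(125 + 234\right)\right) = - 426195 \left(71370 + 189 \cdot 359\right) = - 426195 \left(71370 + 67851\right) = \left(-426195\right) 139221 = -59335294095$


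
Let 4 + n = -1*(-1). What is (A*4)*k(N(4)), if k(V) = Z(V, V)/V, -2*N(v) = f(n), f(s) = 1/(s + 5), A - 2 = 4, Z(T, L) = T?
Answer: 24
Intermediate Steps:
n = -3 (n = -4 - 1*(-1) = -4 + 1 = -3)
A = 6 (A = 2 + 4 = 6)
f(s) = 1/(5 + s)
N(v) = -1/4 (N(v) = -1/(2*(5 - 3)) = -1/2/2 = -1/2*1/2 = -1/4)
k(V) = 1 (k(V) = V/V = 1)
(A*4)*k(N(4)) = (6*4)*1 = 24*1 = 24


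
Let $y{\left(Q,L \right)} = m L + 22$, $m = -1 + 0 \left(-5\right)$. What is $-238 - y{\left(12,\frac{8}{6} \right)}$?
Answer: $- \frac{776}{3} \approx -258.67$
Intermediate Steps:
$m = -1$ ($m = -1 + 0 = -1$)
$y{\left(Q,L \right)} = 22 - L$ ($y{\left(Q,L \right)} = - L + 22 = 22 - L$)
$-238 - y{\left(12,\frac{8}{6} \right)} = -238 - \left(22 - \frac{8}{6}\right) = -238 - \left(22 - 8 \cdot \frac{1}{6}\right) = -238 - \left(22 - \frac{4}{3}\right) = -238 - \frac{62}{3} = - \frac{776}{3}$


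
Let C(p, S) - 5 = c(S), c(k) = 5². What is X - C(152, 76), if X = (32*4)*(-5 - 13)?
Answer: -2334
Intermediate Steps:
c(k) = 25
C(p, S) = 30 (C(p, S) = 5 + 25 = 30)
X = -2304 (X = 128*(-18) = -2304)
X - C(152, 76) = -2304 - 1*30 = -2304 - 30 = -2334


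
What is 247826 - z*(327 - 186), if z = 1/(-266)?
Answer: 65921857/266 ≈ 2.4783e+5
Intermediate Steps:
z = -1/266 ≈ -0.0037594
247826 - z*(327 - 186) = 247826 - (-1)*(327 - 186)/266 = 247826 - (-1)*141/266 = 247826 - 1*(-141/266) = 247826 + 141/266 = 65921857/266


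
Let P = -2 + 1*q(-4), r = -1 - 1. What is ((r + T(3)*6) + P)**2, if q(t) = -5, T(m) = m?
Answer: 81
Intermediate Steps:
r = -2
P = -7 (P = -2 + 1*(-5) = -2 - 5 = -7)
((r + T(3)*6) + P)**2 = ((-2 + 3*6) - 7)**2 = ((-2 + 18) - 7)**2 = (16 - 7)**2 = 9**2 = 81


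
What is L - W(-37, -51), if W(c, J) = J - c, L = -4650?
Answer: -4636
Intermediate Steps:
L - W(-37, -51) = -4650 - (-51 - 1*(-37)) = -4650 - (-51 + 37) = -4650 - 1*(-14) = -4650 + 14 = -4636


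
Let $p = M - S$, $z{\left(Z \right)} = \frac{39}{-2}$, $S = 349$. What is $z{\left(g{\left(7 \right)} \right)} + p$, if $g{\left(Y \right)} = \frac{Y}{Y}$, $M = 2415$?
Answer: $\frac{4093}{2} \approx 2046.5$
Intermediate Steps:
$g{\left(Y \right)} = 1$
$z{\left(Z \right)} = - \frac{39}{2}$ ($z{\left(Z \right)} = 39 \left(- \frac{1}{2}\right) = - \frac{39}{2}$)
$p = 2066$ ($p = 2415 - 349 = 2066$)
$z{\left(g{\left(7 \right)} \right)} + p = - \frac{39}{2} + 2066 = \frac{4093}{2}$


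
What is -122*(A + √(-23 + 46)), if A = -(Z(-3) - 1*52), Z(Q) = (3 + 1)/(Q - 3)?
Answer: -19276/3 - 122*√23 ≈ -7010.4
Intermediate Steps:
Z(Q) = 4/(-3 + Q)
A = 158/3 (A = -(4/(-3 - 3) - 1*52) = -(4/(-6) - 52) = -(4*(-⅙) - 52) = -(-⅔ - 52) = -1*(-158/3) = 158/3 ≈ 52.667)
-122*(A + √(-23 + 46)) = -122*(158/3 + √(-23 + 46)) = -122*(158/3 + √23) = -19276/3 - 122*√23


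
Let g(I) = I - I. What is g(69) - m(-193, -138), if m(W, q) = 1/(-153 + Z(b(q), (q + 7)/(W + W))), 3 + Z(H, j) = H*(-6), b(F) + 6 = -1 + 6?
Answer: 1/150 ≈ 0.0066667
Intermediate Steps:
b(F) = -1 (b(F) = -6 + (-1 + 6) = -6 + 5 = -1)
Z(H, j) = -3 - 6*H (Z(H, j) = -3 + H*(-6) = -3 - 6*H)
m(W, q) = -1/150 (m(W, q) = 1/(-153 + (-3 - 6*(-1))) = 1/(-153 + (-3 + 6)) = 1/(-153 + 3) = 1/(-150) = -1/150)
g(I) = 0
g(69) - m(-193, -138) = 0 - 1*(-1/150) = 0 + 1/150 = 1/150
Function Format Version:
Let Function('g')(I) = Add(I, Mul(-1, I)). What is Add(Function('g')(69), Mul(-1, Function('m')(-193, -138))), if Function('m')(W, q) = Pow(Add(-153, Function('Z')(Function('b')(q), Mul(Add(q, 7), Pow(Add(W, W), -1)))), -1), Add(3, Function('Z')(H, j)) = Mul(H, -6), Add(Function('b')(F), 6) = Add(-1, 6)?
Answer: Rational(1, 150) ≈ 0.0066667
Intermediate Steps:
Function('b')(F) = -1 (Function('b')(F) = Add(-6, Add(-1, 6)) = Add(-6, 5) = -1)
Function('Z')(H, j) = Add(-3, Mul(-6, H)) (Function('Z')(H, j) = Add(-3, Mul(H, -6)) = Add(-3, Mul(-6, H)))
Function('m')(W, q) = Rational(-1, 150) (Function('m')(W, q) = Pow(Add(-153, Add(-3, Mul(-6, -1))), -1) = Pow(Add(-153, Add(-3, 6)), -1) = Pow(Add(-153, 3), -1) = Pow(-150, -1) = Rational(-1, 150))
Function('g')(I) = 0
Add(Function('g')(69), Mul(-1, Function('m')(-193, -138))) = Add(0, Mul(-1, Rational(-1, 150))) = Add(0, Rational(1, 150)) = Rational(1, 150)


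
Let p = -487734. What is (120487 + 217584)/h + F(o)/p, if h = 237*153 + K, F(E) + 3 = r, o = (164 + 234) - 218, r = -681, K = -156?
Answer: 27485569489/2934939345 ≈ 9.3650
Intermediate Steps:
o = 180 (o = 398 - 218 = 180)
F(E) = -684 (F(E) = -3 - 681 = -684)
h = 36105 (h = 237*153 - 156 = 36261 - 156 = 36105)
(120487 + 217584)/h + F(o)/p = (120487 + 217584)/36105 - 684/(-487734) = 338071*(1/36105) - 684*(-1/487734) = 338071/36105 + 114/81289 = 27485569489/2934939345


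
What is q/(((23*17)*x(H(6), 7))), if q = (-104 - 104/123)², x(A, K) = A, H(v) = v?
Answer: 83153408/17746317 ≈ 4.6857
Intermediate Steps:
q = 166306816/15129 (q = (-104 - 104*1/123)² = (-104 - 104/123)² = (-12896/123)² = 166306816/15129 ≈ 10993.)
q/(((23*17)*x(H(6), 7))) = 166306816/(15129*(((23*17)*6))) = 166306816/(15129*((391*6))) = (166306816/15129)/2346 = (166306816/15129)*(1/2346) = 83153408/17746317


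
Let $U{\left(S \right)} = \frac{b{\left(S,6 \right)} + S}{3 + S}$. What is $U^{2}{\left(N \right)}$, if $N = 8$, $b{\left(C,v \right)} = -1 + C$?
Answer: $\frac{225}{121} \approx 1.8595$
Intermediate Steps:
$U{\left(S \right)} = \frac{-1 + 2 S}{3 + S}$ ($U{\left(S \right)} = \frac{\left(-1 + S\right) + S}{3 + S} = \frac{-1 + 2 S}{3 + S}$)
$U^{2}{\left(N \right)} = \left(\frac{-1 + 2 \cdot 8}{3 + 8}\right)^{2} = \left(\frac{-1 + 16}{11}\right)^{2} = \left(\frac{1}{11} \cdot 15\right)^{2} = \left(\frac{15}{11}\right)^{2} = \frac{225}{121}$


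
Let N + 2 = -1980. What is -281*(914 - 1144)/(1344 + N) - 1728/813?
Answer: -8941109/86449 ≈ -103.43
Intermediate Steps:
N = -1982 (N = -2 - 1980 = -1982)
-281*(914 - 1144)/(1344 + N) - 1728/813 = -281*(914 - 1144)/(1344 - 1982) - 1728/813 = -281/((-638/(-230))) - 1728*1/813 = -281/((-638*(-1/230))) - 576/271 = -281/319/115 - 576/271 = -281*115/319 - 576/271 = -32315/319 - 576/271 = -8941109/86449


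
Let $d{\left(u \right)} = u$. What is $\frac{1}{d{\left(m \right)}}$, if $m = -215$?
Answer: $- \frac{1}{215} \approx -0.0046512$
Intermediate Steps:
$\frac{1}{d{\left(m \right)}} = \frac{1}{-215} = - \frac{1}{215}$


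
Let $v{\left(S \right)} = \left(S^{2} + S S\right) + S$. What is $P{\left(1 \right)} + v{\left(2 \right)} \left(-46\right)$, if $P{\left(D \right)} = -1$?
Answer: $-461$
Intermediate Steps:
$v{\left(S \right)} = S + 2 S^{2}$ ($v{\left(S \right)} = \left(S^{2} + S^{2}\right) + S = 2 S^{2} + S = S + 2 S^{2}$)
$P{\left(1 \right)} + v{\left(2 \right)} \left(-46\right) = -1 + 2 \left(1 + 2 \cdot 2\right) \left(-46\right) = -1 + 2 \left(1 + 4\right) \left(-46\right) = -1 + 2 \cdot 5 \left(-46\right) = -1 + 10 \left(-46\right) = -1 - 460 = -461$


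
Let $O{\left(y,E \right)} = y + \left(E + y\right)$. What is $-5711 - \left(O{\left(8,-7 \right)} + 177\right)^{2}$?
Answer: $-40307$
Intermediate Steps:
$O{\left(y,E \right)} = E + 2 y$
$-5711 - \left(O{\left(8,-7 \right)} + 177\right)^{2} = -5711 - \left(\left(-7 + 2 \cdot 8\right) + 177\right)^{2} = -5711 - \left(\left(-7 + 16\right) + 177\right)^{2} = -5711 - \left(9 + 177\right)^{2} = -5711 - 186^{2} = -5711 - 34596 = -40307$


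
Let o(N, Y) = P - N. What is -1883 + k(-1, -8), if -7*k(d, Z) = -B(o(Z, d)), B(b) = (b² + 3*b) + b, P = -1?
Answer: -1872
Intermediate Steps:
o(N, Y) = -1 - N
B(b) = b² + 4*b
k(d, Z) = (-1 - Z)*(3 - Z)/7 (k(d, Z) = -(-1)*(-1 - Z)*(4 + (-1 - Z))/7 = -(-1)*(-1 - Z)*(3 - Z)/7 = (-1 - Z)*(3 - Z)/7)
-1883 + k(-1, -8) = -1883 + (1 - 8)*(-3 - 8)/7 = -1883 + (⅐)*(-7)*(-11) = -1883 + 11 = -1872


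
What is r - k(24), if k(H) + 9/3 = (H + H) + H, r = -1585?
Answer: -1654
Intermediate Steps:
k(H) = -3 + 3*H (k(H) = -3 + ((H + H) + H) = -3 + (2*H + H) = -3 + 3*H)
r - k(24) = -1585 - (-3 + 3*24) = -1585 - (-3 + 72) = -1585 - 1*69 = -1585 - 69 = -1654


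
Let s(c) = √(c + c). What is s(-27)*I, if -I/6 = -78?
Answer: 1404*I*√6 ≈ 3439.1*I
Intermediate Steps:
I = 468 (I = -6*(-78) = 468)
s(c) = √2*√c (s(c) = √(2*c) = √2*√c)
s(-27)*I = (√2*√(-27))*468 = (√2*(3*I*√3))*468 = (3*I*√6)*468 = 1404*I*√6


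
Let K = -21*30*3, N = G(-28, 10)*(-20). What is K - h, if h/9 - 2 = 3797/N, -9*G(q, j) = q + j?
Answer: -42147/40 ≈ -1053.7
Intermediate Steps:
G(q, j) = -j/9 - q/9 (G(q, j) = -(q + j)/9 = -(j + q)/9 = -j/9 - q/9)
N = -40 (N = (-⅑*10 - ⅑*(-28))*(-20) = (-10/9 + 28/9)*(-20) = 2*(-20) = -40)
K = -1890 (K = -630*3 = -1890)
h = -33453/40 (h = 18 + 9*(3797/(-40)) = 18 + 9*(3797*(-1/40)) = 18 + 9*(-3797/40) = 18 - 34173/40 = -33453/40 ≈ -836.33)
K - h = -1890 - 1*(-33453/40) = -1890 + 33453/40 = -42147/40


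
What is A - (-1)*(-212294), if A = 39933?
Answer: -172361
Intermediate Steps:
A - (-1)*(-212294) = 39933 - (-1)*(-212294) = 39933 - 1*212294 = 39933 - 212294 = -172361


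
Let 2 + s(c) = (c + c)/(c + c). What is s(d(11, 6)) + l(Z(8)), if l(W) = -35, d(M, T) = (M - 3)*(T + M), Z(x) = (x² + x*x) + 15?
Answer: -36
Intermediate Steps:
Z(x) = 15 + 2*x² (Z(x) = (x² + x²) + 15 = 2*x² + 15 = 15 + 2*x²)
d(M, T) = (-3 + M)*(M + T)
s(c) = -1 (s(c) = -2 + (c + c)/(c + c) = -2 + (2*c)/((2*c)) = -2 + (2*c)*(1/(2*c)) = -2 + 1 = -1)
s(d(11, 6)) + l(Z(8)) = -1 - 35 = -36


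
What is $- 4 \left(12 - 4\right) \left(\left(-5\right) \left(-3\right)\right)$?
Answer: $-480$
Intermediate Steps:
$- 4 \left(12 - 4\right) \left(\left(-5\right) \left(-3\right)\right) = \left(-4\right) 8 \cdot 15 = \left(-32\right) 15 = -480$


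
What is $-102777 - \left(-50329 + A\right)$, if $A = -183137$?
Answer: $130689$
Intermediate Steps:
$-102777 - \left(-50329 + A\right) = -102777 - \left(-50329 - 183137\right) = -102777 - -233466 = -102777 + 233466 = 130689$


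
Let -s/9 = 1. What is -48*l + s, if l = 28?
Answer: -1353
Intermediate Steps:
s = -9 (s = -9*1 = -9)
-48*l + s = -48*28 - 9 = -1344 - 9 = -1353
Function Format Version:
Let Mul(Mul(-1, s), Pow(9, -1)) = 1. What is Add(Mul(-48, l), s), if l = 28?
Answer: -1353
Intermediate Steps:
s = -9 (s = Mul(-9, 1) = -9)
Add(Mul(-48, l), s) = Add(Mul(-48, 28), -9) = Add(-1344, -9) = -1353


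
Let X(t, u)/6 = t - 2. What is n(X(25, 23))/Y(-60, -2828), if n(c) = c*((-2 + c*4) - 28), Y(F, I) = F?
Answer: -6003/5 ≈ -1200.6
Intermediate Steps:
X(t, u) = -12 + 6*t (X(t, u) = 6*(t - 2) = 6*(-2 + t) = -12 + 6*t)
n(c) = c*(-30 + 4*c) (n(c) = c*((-2 + 4*c) - 28) = c*(-30 + 4*c))
n(X(25, 23))/Y(-60, -2828) = (2*(-12 + 6*25)*(-15 + 2*(-12 + 6*25)))/(-60) = (2*(-12 + 150)*(-15 + 2*(-12 + 150)))*(-1/60) = (2*138*(-15 + 2*138))*(-1/60) = (2*138*(-15 + 276))*(-1/60) = (2*138*261)*(-1/60) = 72036*(-1/60) = -6003/5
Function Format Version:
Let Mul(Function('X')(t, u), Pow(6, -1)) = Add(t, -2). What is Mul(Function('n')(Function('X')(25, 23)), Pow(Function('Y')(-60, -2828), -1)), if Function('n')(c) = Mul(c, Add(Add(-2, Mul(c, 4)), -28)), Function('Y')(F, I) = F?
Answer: Rational(-6003, 5) ≈ -1200.6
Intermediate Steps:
Function('X')(t, u) = Add(-12, Mul(6, t)) (Function('X')(t, u) = Mul(6, Add(t, -2)) = Mul(6, Add(-2, t)) = Add(-12, Mul(6, t)))
Function('n')(c) = Mul(c, Add(-30, Mul(4, c))) (Function('n')(c) = Mul(c, Add(Add(-2, Mul(4, c)), -28)) = Mul(c, Add(-30, Mul(4, c))))
Mul(Function('n')(Function('X')(25, 23)), Pow(Function('Y')(-60, -2828), -1)) = Mul(Mul(2, Add(-12, Mul(6, 25)), Add(-15, Mul(2, Add(-12, Mul(6, 25))))), Pow(-60, -1)) = Mul(Mul(2, Add(-12, 150), Add(-15, Mul(2, Add(-12, 150)))), Rational(-1, 60)) = Mul(Mul(2, 138, Add(-15, Mul(2, 138))), Rational(-1, 60)) = Mul(Mul(2, 138, Add(-15, 276)), Rational(-1, 60)) = Mul(Mul(2, 138, 261), Rational(-1, 60)) = Mul(72036, Rational(-1, 60)) = Rational(-6003, 5)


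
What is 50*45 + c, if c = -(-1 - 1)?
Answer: 2252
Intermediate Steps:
c = 2 (c = -1*(-2) = 2)
50*45 + c = 50*45 + 2 = 2250 + 2 = 2252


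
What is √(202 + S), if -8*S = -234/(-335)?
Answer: √90638605/670 ≈ 14.210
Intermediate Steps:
S = -117/1340 (S = -(-117)/(4*(-335)) = -(-117)*(-1)/(4*335) = -⅛*234/335 = -117/1340 ≈ -0.087313)
√(202 + S) = √(202 - 117/1340) = √(270563/1340) = √90638605/670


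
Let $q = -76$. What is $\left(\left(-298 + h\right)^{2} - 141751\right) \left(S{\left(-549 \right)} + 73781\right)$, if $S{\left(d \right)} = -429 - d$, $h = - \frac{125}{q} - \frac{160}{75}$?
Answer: $- \frac{5057131367329771}{1299600} \approx -3.8913 \cdot 10^{9}$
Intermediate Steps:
$h = - \frac{557}{1140}$ ($h = - \frac{125}{-76} - \frac{160}{75} = \left(-125\right) \left(- \frac{1}{76}\right) - \frac{32}{15} = \frac{125}{76} - \frac{32}{15} = - \frac{557}{1140} \approx -0.4886$)
$\left(\left(-298 + h\right)^{2} - 141751\right) \left(S{\left(-549 \right)} + 73781\right) = \left(\left(-298 - \frac{557}{1140}\right)^{2} - 141751\right) \left(\left(-429 - -549\right) + 73781\right) = \left(\left(- \frac{340277}{1140}\right)^{2} - 141751\right) \left(\left(-429 + 549\right) + 73781\right) = \left(\frac{115788436729}{1299600} - 141751\right) \left(120 + 73781\right) = \left(- \frac{68431162871}{1299600}\right) 73901 = - \frac{5057131367329771}{1299600}$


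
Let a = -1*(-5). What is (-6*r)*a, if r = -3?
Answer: 90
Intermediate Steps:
a = 5
(-6*r)*a = -6*(-3)*5 = 18*5 = 90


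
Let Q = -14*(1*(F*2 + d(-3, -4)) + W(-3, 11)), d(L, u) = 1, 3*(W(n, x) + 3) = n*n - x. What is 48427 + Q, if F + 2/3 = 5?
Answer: 48343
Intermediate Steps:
F = 13/3 (F = -⅔ + 5 = 13/3 ≈ 4.3333)
W(n, x) = -3 - x/3 + n²/3 (W(n, x) = -3 + (n*n - x)/3 = -3 + (n² - x)/3 = -3 + (-x/3 + n²/3) = -3 - x/3 + n²/3)
Q = -84 (Q = -14*(1*((13/3)*2 + 1) + (-3 - ⅓*11 + (⅓)*(-3)²)) = -14*(1*(26/3 + 1) + (-3 - 11/3 + (⅓)*9)) = -14*(1*(29/3) + (-3 - 11/3 + 3)) = -14*(29/3 - 11/3) = -14*6 = -84)
48427 + Q = 48427 - 84 = 48343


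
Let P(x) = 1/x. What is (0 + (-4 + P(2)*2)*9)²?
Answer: 729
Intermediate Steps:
(0 + (-4 + P(2)*2)*9)² = (0 + (-4 + 2/2)*9)² = (0 + (-4 + (½)*2)*9)² = (0 + (-4 + 1)*9)² = (0 - 3*9)² = (0 - 27)² = (-27)² = 729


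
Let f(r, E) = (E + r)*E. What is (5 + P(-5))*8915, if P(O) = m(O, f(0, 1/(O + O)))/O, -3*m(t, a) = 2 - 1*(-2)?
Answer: 140857/3 ≈ 46952.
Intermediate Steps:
f(r, E) = E*(E + r)
m(t, a) = -4/3 (m(t, a) = -(2 - 1*(-2))/3 = -(2 + 2)/3 = -1/3*4 = -4/3)
P(O) = -4/(3*O)
(5 + P(-5))*8915 = (5 - 4/3/(-5))*8915 = (5 - 4/3*(-1/5))*8915 = (5 + 4/15)*8915 = (79/15)*8915 = 140857/3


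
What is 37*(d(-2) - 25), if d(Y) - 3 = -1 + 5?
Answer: -666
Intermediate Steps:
d(Y) = 7 (d(Y) = 3 + (-1 + 5) = 3 + 4 = 7)
37*(d(-2) - 25) = 37*(7 - 25) = 37*(-18) = -666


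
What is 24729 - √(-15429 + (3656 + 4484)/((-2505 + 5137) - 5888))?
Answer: 24729 - I*√61726/2 ≈ 24729.0 - 124.22*I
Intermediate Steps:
24729 - √(-15429 + (3656 + 4484)/((-2505 + 5137) - 5888)) = 24729 - √(-15429 + 8140/(2632 - 5888)) = 24729 - √(-15429 + 8140/(-3256)) = 24729 - √(-15429 + 8140*(-1/3256)) = 24729 - √(-15429 - 5/2) = 24729 - √(-30863/2) = 24729 - I*√61726/2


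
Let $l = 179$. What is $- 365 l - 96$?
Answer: $-65431$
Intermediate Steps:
$- 365 l - 96 = \left(-365\right) 179 - 96 = -65335 - 96 = -65431$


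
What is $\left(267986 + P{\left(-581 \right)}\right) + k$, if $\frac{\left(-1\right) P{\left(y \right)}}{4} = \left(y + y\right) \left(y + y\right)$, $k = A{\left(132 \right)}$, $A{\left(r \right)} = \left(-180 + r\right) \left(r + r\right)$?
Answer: $-5145662$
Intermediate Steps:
$A{\left(r \right)} = 2 r \left(-180 + r\right)$ ($A{\left(r \right)} = \left(-180 + r\right) 2 r = 2 r \left(-180 + r\right)$)
$k = -12672$ ($k = 2 \cdot 132 \left(-180 + 132\right) = 2 \cdot 132 \left(-48\right) = -12672$)
$P{\left(y \right)} = - 16 y^{2}$ ($P{\left(y \right)} = - 4 \left(y + y\right) \left(y + y\right) = - 4 \cdot 2 y 2 y = - 4 \cdot 4 y^{2} = - 16 y^{2}$)
$\left(267986 + P{\left(-581 \right)}\right) + k = \left(267986 - 16 \left(-581\right)^{2}\right) - 12672 = \left(267986 - 5400976\right) - 12672 = -5132990 - 12672 = -5145662$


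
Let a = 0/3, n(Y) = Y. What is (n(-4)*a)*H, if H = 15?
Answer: 0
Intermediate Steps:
a = 0 (a = 0*(⅓) = 0)
(n(-4)*a)*H = -4*0*15 = 0*15 = 0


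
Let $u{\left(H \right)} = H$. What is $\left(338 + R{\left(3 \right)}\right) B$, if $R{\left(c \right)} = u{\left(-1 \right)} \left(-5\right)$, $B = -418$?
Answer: $-143374$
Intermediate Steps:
$R{\left(c \right)} = 5$ ($R{\left(c \right)} = \left(-1\right) \left(-5\right) = 5$)
$\left(338 + R{\left(3 \right)}\right) B = \left(338 + 5\right) \left(-418\right) = 343 \left(-418\right) = -143374$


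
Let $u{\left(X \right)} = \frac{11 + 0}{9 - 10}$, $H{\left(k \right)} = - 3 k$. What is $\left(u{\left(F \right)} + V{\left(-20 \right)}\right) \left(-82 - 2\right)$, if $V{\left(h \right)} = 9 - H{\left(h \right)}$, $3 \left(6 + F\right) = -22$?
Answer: $5208$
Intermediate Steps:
$F = - \frac{40}{3}$ ($F = -6 + \frac{1}{3} \left(-22\right) = -6 - \frac{22}{3} = - \frac{40}{3} \approx -13.333$)
$u{\left(X \right)} = -11$ ($u{\left(X \right)} = \frac{11}{-1} = 11 \left(-1\right) = -11$)
$V{\left(h \right)} = 9 + 3 h$ ($V{\left(h \right)} = 9 - - 3 h = 9 + 3 h$)
$\left(u{\left(F \right)} + V{\left(-20 \right)}\right) \left(-82 - 2\right) = \left(-11 + \left(9 + 3 \left(-20\right)\right)\right) \left(-82 - 2\right) = \left(-11 + \left(9 - 60\right)\right) \left(-84\right) = \left(-11 - 51\right) \left(-84\right) = \left(-62\right) \left(-84\right) = 5208$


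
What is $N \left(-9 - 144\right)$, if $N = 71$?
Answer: $-10863$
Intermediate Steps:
$N \left(-9 - 144\right) = 71 \left(-9 - 144\right) = 71 \left(-153\right) = -10863$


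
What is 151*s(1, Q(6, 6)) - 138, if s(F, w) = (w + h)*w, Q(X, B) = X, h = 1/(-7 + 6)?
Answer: 4392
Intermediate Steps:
h = -1 (h = 1/(-1) = -1)
s(F, w) = w*(-1 + w) (s(F, w) = (w - 1)*w = (-1 + w)*w = w*(-1 + w))
151*s(1, Q(6, 6)) - 138 = 151*(6*(-1 + 6)) - 138 = 151*(6*5) - 138 = 151*30 - 138 = 4530 - 138 = 4392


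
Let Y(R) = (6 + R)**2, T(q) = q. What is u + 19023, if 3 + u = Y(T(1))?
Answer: 19069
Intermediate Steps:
u = 46 (u = -3 + (6 + 1)**2 = -3 + 7**2 = -3 + 49 = 46)
u + 19023 = 46 + 19023 = 19069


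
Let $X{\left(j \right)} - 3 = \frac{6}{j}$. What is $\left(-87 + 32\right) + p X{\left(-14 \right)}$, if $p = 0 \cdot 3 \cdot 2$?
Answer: $-55$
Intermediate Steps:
$X{\left(j \right)} = 3 + \frac{6}{j}$
$p = 0$ ($p = 0 \cdot 2 = 0$)
$\left(-87 + 32\right) + p X{\left(-14 \right)} = \left(-87 + 32\right) + 0 \left(3 + \frac{6}{-14}\right) = -55 + 0 \left(3 + 6 \left(- \frac{1}{14}\right)\right) = -55 + 0 \left(3 - \frac{3}{7}\right) = -55 + 0 \cdot \frac{18}{7} = -55 + 0 = -55$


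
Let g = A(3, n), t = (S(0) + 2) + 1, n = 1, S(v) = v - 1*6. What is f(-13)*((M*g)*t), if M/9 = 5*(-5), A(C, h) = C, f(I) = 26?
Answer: 52650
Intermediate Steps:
S(v) = -6 + v (S(v) = v - 6 = -6 + v)
t = -3 (t = ((-6 + 0) + 2) + 1 = (-6 + 2) + 1 = -4 + 1 = -3)
g = 3
M = -225 (M = 9*(5*(-5)) = 9*(-25) = -225)
f(-13)*((M*g)*t) = 26*(-225*3*(-3)) = 26*(-675*(-3)) = 26*2025 = 52650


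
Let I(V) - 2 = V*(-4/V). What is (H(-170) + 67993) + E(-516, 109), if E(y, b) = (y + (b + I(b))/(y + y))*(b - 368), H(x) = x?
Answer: 207941657/1032 ≈ 2.0149e+5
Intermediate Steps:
I(V) = -2 (I(V) = 2 + V*(-4/V) = 2 - 4 = -2)
E(y, b) = (-368 + b)*(y + (-2 + b)/(2*y)) (E(y, b) = (y + (b - 2)/(y + y))*(b - 368) = (y + (-2 + b)/((2*y)))*(-368 + b) = (y + (-2 + b)*(1/(2*y)))*(-368 + b) = (y + (-2 + b)/(2*y))*(-368 + b) = (-368 + b)*(y + (-2 + b)/(2*y)))
(H(-170) + 67993) + E(-516, 109) = (-170 + 67993) + (½)*(736 + 109² - 370*109 + 2*(-516)²*(-368 + 109))/(-516) = 67823 + (½)*(-1/516)*(736 + 11881 - 40330 + 2*266256*(-259)) = 67823 + (½)*(-1/516)*(736 + 11881 - 40330 - 137920608) = 67823 + (½)*(-1/516)*(-137948321) = 67823 + 137948321/1032 = 207941657/1032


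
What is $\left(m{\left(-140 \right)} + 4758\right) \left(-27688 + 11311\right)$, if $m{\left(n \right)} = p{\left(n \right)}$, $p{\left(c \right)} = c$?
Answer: $-75628986$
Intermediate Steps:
$m{\left(n \right)} = n$
$\left(m{\left(-140 \right)} + 4758\right) \left(-27688 + 11311\right) = \left(-140 + 4758\right) \left(-27688 + 11311\right) = 4618 \left(-16377\right) = -75628986$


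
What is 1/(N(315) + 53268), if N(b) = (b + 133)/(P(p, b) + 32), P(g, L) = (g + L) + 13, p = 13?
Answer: 373/19869412 ≈ 1.8773e-5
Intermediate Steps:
P(g, L) = 13 + L + g (P(g, L) = (L + g) + 13 = 13 + L + g)
N(b) = (133 + b)/(58 + b) (N(b) = (b + 133)/((13 + b + 13) + 32) = (133 + b)/((26 + b) + 32) = (133 + b)/(58 + b))
1/(N(315) + 53268) = 1/((133 + 315)/(58 + 315) + 53268) = 1/(448/373 + 53268) = 1/(19869412/373) = 373/19869412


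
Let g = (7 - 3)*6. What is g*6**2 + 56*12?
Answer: 1536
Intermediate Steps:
g = 24 (g = 4*6 = 24)
g*6**2 + 56*12 = 24*6**2 + 56*12 = 24*36 + 672 = 864 + 672 = 1536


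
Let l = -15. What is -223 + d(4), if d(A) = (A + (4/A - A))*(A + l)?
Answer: -234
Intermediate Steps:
d(A) = 4*(-15 + A)/A (d(A) = (A + (4/A - A))*(A - 15) = (A + (-A + 4/A))*(-15 + A) = (4/A)*(-15 + A) = 4*(-15 + A)/A)
-223 + d(4) = -223 + (4 - 60/4) = -223 + (4 - 60*¼) = -223 + (4 - 15) = -223 - 11 = -234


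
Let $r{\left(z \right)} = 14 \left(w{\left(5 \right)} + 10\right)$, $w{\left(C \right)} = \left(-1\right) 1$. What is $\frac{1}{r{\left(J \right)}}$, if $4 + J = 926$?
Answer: $\frac{1}{126} \approx 0.0079365$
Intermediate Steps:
$J = 922$ ($J = -4 + 926 = 922$)
$w{\left(C \right)} = -1$
$r{\left(z \right)} = 126$ ($r{\left(z \right)} = 14 \left(-1 + 10\right) = 14 \cdot 9 = 126$)
$\frac{1}{r{\left(J \right)}} = \frac{1}{126}$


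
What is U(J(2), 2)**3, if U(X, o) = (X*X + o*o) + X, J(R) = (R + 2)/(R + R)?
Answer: 216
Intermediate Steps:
J(R) = (2 + R)/(2*R) (J(R) = (2 + R)/((2*R)) = (2 + R)*(1/(2*R)) = (2 + R)/(2*R))
U(X, o) = X + X**2 + o**2 (U(X, o) = (X**2 + o**2) + X = X + X**2 + o**2)
U(J(2), 2)**3 = ((1/2)*(2 + 2)/2 + ((1/2)*(2 + 2)/2)**2 + 2**2)**3 = ((1/2)*(1/2)*4 + ((1/2)*(1/2)*4)**2 + 4)**3 = (1 + 1**2 + 4)**3 = (1 + 1 + 4)**3 = 6**3 = 216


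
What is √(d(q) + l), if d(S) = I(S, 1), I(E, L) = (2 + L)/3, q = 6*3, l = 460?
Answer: √461 ≈ 21.471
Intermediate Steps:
q = 18
I(E, L) = ⅔ + L/3 (I(E, L) = (2 + L)*(⅓) = ⅔ + L/3)
d(S) = 1 (d(S) = ⅔ + (⅓)*1 = ⅔ + ⅓ = 1)
√(d(q) + l) = √(1 + 460) = √461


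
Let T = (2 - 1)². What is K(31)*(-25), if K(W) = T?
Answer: -25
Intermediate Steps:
T = 1 (T = 1² = 1)
K(W) = 1
K(31)*(-25) = 1*(-25) = -25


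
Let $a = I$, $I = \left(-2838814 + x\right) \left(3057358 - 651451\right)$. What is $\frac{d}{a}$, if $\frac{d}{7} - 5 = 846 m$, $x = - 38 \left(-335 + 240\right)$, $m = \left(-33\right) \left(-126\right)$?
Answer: $- \frac{3517673}{974462450004} \approx -3.6099 \cdot 10^{-6}$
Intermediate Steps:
$m = 4158$
$x = 3610$ ($x = \left(-38\right) \left(-95\right) = 3610$)
$d = 24623711$ ($d = 35 + 7 \cdot 846 \cdot 4158 = 35 + 7 \cdot 3517668 = 35 + 24623676 = 24623711$)
$I = -6821237150028$ ($I = \left(-2838814 + 3610\right) \left(3057358 - 651451\right) = \left(-2835204\right) 2405907 = -6821237150028$)
$a = -6821237150028$
$\frac{d}{a} = \frac{24623711}{-6821237150028} = 24623711 \left(- \frac{1}{6821237150028}\right) = - \frac{3517673}{974462450004}$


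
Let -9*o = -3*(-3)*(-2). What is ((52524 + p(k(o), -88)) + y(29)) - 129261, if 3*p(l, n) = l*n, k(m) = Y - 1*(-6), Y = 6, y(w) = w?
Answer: -77060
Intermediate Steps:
o = 2 (o = -(-3*(-3))*(-2)/9 = -(-2) = -1/9*(-18) = 2)
k(m) = 12 (k(m) = 6 - 1*(-6) = 6 + 6 = 12)
p(l, n) = l*n/3 (p(l, n) = (l*n)/3 = l*n/3)
((52524 + p(k(o), -88)) + y(29)) - 129261 = ((52524 + (1/3)*12*(-88)) + 29) - 129261 = ((52524 - 352) + 29) - 129261 = (52172 + 29) - 129261 = 52201 - 129261 = -77060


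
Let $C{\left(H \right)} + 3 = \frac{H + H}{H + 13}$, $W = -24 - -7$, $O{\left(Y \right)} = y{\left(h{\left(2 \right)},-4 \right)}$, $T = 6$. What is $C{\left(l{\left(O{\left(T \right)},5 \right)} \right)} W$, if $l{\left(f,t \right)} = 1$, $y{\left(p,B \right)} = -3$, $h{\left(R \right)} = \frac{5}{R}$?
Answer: $\frac{340}{7} \approx 48.571$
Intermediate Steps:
$O{\left(Y \right)} = -3$
$W = -17$ ($W = -24 + 7 = -17$)
$C{\left(H \right)} = -3 + \frac{2 H}{13 + H}$ ($C{\left(H \right)} = -3 + \frac{H + H}{H + 13} = -3 + \frac{2 H}{13 + H}$)
$C{\left(l{\left(O{\left(T \right)},5 \right)} \right)} W = \frac{-39 - 1}{13 + 1} \left(-17\right) = \frac{-39 - 1}{14} \left(-17\right) = \frac{1}{14} \left(-40\right) \left(-17\right) = \left(- \frac{20}{7}\right) \left(-17\right) = \frac{340}{7}$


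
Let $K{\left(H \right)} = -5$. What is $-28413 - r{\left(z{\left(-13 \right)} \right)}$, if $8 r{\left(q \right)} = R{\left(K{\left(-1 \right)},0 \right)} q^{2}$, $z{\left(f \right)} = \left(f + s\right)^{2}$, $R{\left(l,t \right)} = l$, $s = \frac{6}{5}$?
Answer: $- \frac{16295639}{1000} \approx -16296.0$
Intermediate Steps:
$s = \frac{6}{5}$ ($s = 6 \cdot \frac{1}{5} = \frac{6}{5} \approx 1.2$)
$z{\left(f \right)} = \left(\frac{6}{5} + f\right)^{2}$ ($z{\left(f \right)} = \left(f + \frac{6}{5}\right)^{2} = \left(\frac{6}{5} + f\right)^{2}$)
$r{\left(q \right)} = - \frac{5 q^{2}}{8}$ ($r{\left(q \right)} = \frac{\left(-5\right) q^{2}}{8} = - \frac{5 q^{2}}{8}$)
$-28413 - r{\left(z{\left(-13 \right)} \right)} = -28413 - - \frac{5 \left(\frac{\left(6 + 5 \left(-13\right)\right)^{2}}{25}\right)^{2}}{8} = -28413 - - \frac{5 \left(\frac{\left(6 - 65\right)^{2}}{25}\right)^{2}}{8} = -28413 - - \frac{5 \left(\frac{\left(-59\right)^{2}}{25}\right)^{2}}{8} = -28413 - - \frac{5 \left(\frac{1}{25} \cdot 3481\right)^{2}}{8} = -28413 - - \frac{5 \left(\frac{3481}{25}\right)^{2}}{8} = -28413 - \left(- \frac{5}{8}\right) \frac{12117361}{625} = -28413 - - \frac{12117361}{1000} = -28413 + \frac{12117361}{1000} = - \frac{16295639}{1000}$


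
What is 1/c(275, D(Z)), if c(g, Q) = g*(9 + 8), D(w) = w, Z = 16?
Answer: 1/4675 ≈ 0.00021390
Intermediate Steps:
c(g, Q) = 17*g (c(g, Q) = g*17 = 17*g)
1/c(275, D(Z)) = 1/(17*275) = 1/4675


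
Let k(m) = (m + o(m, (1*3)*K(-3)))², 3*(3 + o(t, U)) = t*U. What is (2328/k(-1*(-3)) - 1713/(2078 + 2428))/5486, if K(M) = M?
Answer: 1150135/222479244 ≈ 0.0051696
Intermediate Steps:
o(t, U) = -3 + U*t/3 (o(t, U) = -3 + (t*U)/3 = -3 + (U*t)/3 = -3 + U*t/3)
k(m) = (-3 - 2*m)² (k(m) = (m + (-3 + ((1*3)*(-3))*m/3))² = (m + (-3 + (3*(-3))*m/3))² = (m + (-3 + (⅓)*(-9)*m))² = (m + (-3 - 3*m))² = (-3 - 2*m)²)
(2328/k(-1*(-3)) - 1713/(2078 + 2428))/5486 = (2328/((3 + 2*(-1*(-3)))²) - 1713/(2078 + 2428))/5486 = (2328/((3 + 2*3)²) - 1713/4506)*(1/5486) = (2328/((3 + 6)²) - 1713*1/4506)*(1/5486) = (2328/(9²) - 571/1502)*(1/5486) = (2328/81 - 571/1502)*(1/5486) = (2328*(1/81) - 571/1502)*(1/5486) = (776/27 - 571/1502)*(1/5486) = (1150135/40554)*(1/5486) = 1150135/222479244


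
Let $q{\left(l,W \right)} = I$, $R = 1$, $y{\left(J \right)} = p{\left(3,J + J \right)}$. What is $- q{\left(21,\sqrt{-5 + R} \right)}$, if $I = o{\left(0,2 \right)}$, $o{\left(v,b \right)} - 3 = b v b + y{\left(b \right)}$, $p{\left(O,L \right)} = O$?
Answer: $-6$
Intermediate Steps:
$y{\left(J \right)} = 3$
$o{\left(v,b \right)} = 6 + v b^{2}$ ($o{\left(v,b \right)} = 3 + \left(b v b + 3\right) = 3 + \left(v b^{2} + 3\right) = 3 + \left(3 + v b^{2}\right) = 6 + v b^{2}$)
$I = 6$ ($I = 6 + 0 \cdot 2^{2} = 6 + 0 \cdot 4 = 6 + 0 = 6$)
$q{\left(l,W \right)} = 6$
$- q{\left(21,\sqrt{-5 + R} \right)} = \left(-1\right) 6 = -6$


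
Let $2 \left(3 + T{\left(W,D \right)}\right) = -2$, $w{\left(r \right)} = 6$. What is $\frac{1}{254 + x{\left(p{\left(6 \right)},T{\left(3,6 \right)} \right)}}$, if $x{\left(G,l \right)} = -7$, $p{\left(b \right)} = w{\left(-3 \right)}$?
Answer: $\frac{1}{247} \approx 0.0040486$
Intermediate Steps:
$T{\left(W,D \right)} = -4$ ($T{\left(W,D \right)} = -3 + \frac{1}{2} \left(-2\right) = -3 - 1 = -4$)
$p{\left(b \right)} = 6$
$\frac{1}{254 + x{\left(p{\left(6 \right)},T{\left(3,6 \right)} \right)}} = \frac{1}{254 - 7} = \frac{1}{247}$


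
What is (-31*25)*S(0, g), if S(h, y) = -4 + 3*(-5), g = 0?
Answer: 14725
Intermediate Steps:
S(h, y) = -19 (S(h, y) = -4 - 15 = -19)
(-31*25)*S(0, g) = -31*25*(-19) = -775*(-19) = 14725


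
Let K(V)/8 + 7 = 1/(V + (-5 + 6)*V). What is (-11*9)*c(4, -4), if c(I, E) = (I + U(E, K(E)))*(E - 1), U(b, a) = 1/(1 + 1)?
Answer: 4455/2 ≈ 2227.5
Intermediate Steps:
K(V) = -56 + 4/V (K(V) = -56 + 8/(V + (-5 + 6)*V) = -56 + 8/(V + 1*V) = -56 + 8/(V + V) = -56 + 8/((2*V)) = -56 + 8*(1/(2*V)) = -56 + 4/V)
U(b, a) = ½ (U(b, a) = 1/2 = ½)
c(I, E) = (½ + I)*(-1 + E) (c(I, E) = (I + ½)*(E - 1) = (½ + I)*(-1 + E))
(-11*9)*c(4, -4) = (-11*9)*(-½ + (½)*(-4) - 1*4 - 4*4) = -99*(-½ - 2 - 4 - 16) = -99*(-45/2) = 4455/2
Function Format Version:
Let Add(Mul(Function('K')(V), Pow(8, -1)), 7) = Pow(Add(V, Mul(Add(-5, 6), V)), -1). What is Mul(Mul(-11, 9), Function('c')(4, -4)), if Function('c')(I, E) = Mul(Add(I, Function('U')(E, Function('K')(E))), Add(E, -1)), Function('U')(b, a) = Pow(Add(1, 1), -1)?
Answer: Rational(4455, 2) ≈ 2227.5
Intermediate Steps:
Function('K')(V) = Add(-56, Mul(4, Pow(V, -1))) (Function('K')(V) = Add(-56, Mul(8, Pow(Add(V, Mul(Add(-5, 6), V)), -1))) = Add(-56, Mul(8, Pow(Add(V, Mul(1, V)), -1))) = Add(-56, Mul(8, Pow(Add(V, V), -1))) = Add(-56, Mul(8, Pow(Mul(2, V), -1))) = Add(-56, Mul(8, Mul(Rational(1, 2), Pow(V, -1)))) = Add(-56, Mul(4, Pow(V, -1))))
Function('U')(b, a) = Rational(1, 2) (Function('U')(b, a) = Pow(2, -1) = Rational(1, 2))
Function('c')(I, E) = Mul(Add(Rational(1, 2), I), Add(-1, E)) (Function('c')(I, E) = Mul(Add(I, Rational(1, 2)), Add(E, -1)) = Mul(Add(Rational(1, 2), I), Add(-1, E)))
Mul(Mul(-11, 9), Function('c')(4, -4)) = Mul(Mul(-11, 9), Add(Rational(-1, 2), Mul(Rational(1, 2), -4), Mul(-1, 4), Mul(-4, 4))) = Mul(-99, Add(Rational(-1, 2), -2, -4, -16)) = Mul(-99, Rational(-45, 2)) = Rational(4455, 2)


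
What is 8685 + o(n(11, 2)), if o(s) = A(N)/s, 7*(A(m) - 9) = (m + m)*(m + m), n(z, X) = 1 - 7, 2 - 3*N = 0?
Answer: 3282347/378 ≈ 8683.5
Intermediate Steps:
N = 2/3 (N = 2/3 - 1/3*0 = 2/3 + 0 = 2/3 ≈ 0.66667)
n(z, X) = -6
A(m) = 9 + 4*m**2/7 (A(m) = 9 + ((m + m)*(m + m))/7 = 9 + ((2*m)*(2*m))/7 = 9 + (4*m**2)/7 = 9 + 4*m**2/7)
o(s) = 583/(63*s) (o(s) = (9 + 4*(2/3)**2/7)/s = (9 + (4/7)*(4/9))/s = (9 + 16/63)/s = 583/(63*s))
8685 + o(n(11, 2)) = 8685 + (583/63)/(-6) = 8685 + (583/63)*(-1/6) = 8685 - 583/378 = 3282347/378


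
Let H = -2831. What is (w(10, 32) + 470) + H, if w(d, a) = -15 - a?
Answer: -2408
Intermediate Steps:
(w(10, 32) + 470) + H = ((-15 - 1*32) + 470) - 2831 = ((-15 - 32) + 470) - 2831 = (-47 + 470) - 2831 = 423 - 2831 = -2408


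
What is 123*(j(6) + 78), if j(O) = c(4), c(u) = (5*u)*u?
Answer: 19434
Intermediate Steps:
c(u) = 5*u**2
j(O) = 80 (j(O) = 5*4**2 = 5*16 = 80)
123*(j(6) + 78) = 123*(80 + 78) = 123*158 = 19434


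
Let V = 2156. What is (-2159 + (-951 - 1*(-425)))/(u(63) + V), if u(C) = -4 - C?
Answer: -2685/2089 ≈ -1.2853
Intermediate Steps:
(-2159 + (-951 - 1*(-425)))/(u(63) + V) = (-2159 + (-951 - 1*(-425)))/((-4 - 1*63) + 2156) = (-2159 + (-951 + 425))/((-4 - 63) + 2156) = (-2159 - 526)/(-67 + 2156) = -2685/2089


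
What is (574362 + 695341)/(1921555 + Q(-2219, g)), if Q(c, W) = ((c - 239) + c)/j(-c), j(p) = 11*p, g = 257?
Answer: 30992180527/46903231318 ≈ 0.66077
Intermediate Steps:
Q(c, W) = -(-239 + 2*c)/(11*c) (Q(c, W) = ((c - 239) + c)/((11*(-c))) = ((-239 + c) + c)/((-11*c)) = (-239 + 2*c)*(-1/(11*c)) = -(-239 + 2*c)/(11*c))
(574362 + 695341)/(1921555 + Q(-2219, g)) = (574362 + 695341)/(1921555 + (1/11)*(239 - 2*(-2219))/(-2219)) = 1269703/(1921555 + (1/11)*(-1/2219)*(239 + 4438)) = 1269703/(1921555 + (1/11)*(-1/2219)*4677) = 1269703/(1921555 - 4677/24409) = 1269703/(46903231318/24409) = 1269703*(24409/46903231318) = 30992180527/46903231318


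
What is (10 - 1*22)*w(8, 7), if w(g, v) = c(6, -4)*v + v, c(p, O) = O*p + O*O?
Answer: 588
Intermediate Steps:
c(p, O) = O**2 + O*p (c(p, O) = O*p + O**2 = O**2 + O*p)
w(g, v) = -7*v (w(g, v) = (-4*(-4 + 6))*v + v = (-4*2)*v + v = -8*v + v = -7*v)
(10 - 1*22)*w(8, 7) = (10 - 1*22)*(-7*7) = (10 - 22)*(-49) = -12*(-49) = 588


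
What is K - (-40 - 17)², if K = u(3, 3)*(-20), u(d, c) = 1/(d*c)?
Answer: -29261/9 ≈ -3251.2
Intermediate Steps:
u(d, c) = 1/(c*d)
K = -20/9 (K = (1/(3*3))*(-20) = ((⅓)*(⅓))*(-20) = (⅑)*(-20) = -20/9 ≈ -2.2222)
K - (-40 - 17)² = -20/9 - (-40 - 17)² = -20/9 - 1*(-57)² = -20/9 - 1*3249 = -20/9 - 3249 = -29261/9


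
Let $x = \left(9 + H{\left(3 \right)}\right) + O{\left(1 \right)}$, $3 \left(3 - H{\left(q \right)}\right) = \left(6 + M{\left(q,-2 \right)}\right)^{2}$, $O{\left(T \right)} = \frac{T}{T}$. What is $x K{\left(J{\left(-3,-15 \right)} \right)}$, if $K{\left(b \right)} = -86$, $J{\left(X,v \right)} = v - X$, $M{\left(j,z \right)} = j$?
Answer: $1204$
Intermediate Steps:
$O{\left(T \right)} = 1$
$H{\left(q \right)} = 3 - \frac{\left(6 + q\right)^{2}}{3}$
$x = -14$ ($x = \left(9 + \left(3 - \frac{\left(6 + 3\right)^{2}}{3}\right)\right) + 1 = \left(9 + \left(3 - \frac{9^{2}}{3}\right)\right) + 1 = \left(9 + \left(3 - 27\right)\right) + 1 = \left(9 - 24\right) + 1 = -15 + 1 = -14$)
$x K{\left(J{\left(-3,-15 \right)} \right)} = \left(-14\right) \left(-86\right) = 1204$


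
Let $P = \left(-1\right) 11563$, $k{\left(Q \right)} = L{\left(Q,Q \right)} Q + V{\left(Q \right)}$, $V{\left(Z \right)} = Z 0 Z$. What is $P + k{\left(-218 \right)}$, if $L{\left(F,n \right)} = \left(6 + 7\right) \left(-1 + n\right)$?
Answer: $609083$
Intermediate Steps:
$L{\left(F,n \right)} = -13 + 13 n$ ($L{\left(F,n \right)} = 13 \left(-1 + n\right) = -13 + 13 n$)
$V{\left(Z \right)} = 0$ ($V{\left(Z \right)} = 0 Z = 0$)
$k{\left(Q \right)} = Q \left(-13 + 13 Q\right)$ ($k{\left(Q \right)} = \left(-13 + 13 Q\right) Q + 0 = Q \left(-13 + 13 Q\right) + 0 = Q \left(-13 + 13 Q\right)$)
$P = -11563$
$P + k{\left(-218 \right)} = -11563 + 13 \left(-218\right) \left(-1 - 218\right) = -11563 + 13 \left(-218\right) \left(-219\right) = -11563 + 620646 = 609083$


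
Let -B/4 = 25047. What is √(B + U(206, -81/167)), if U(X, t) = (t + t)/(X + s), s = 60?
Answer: 3*I*√5491733295671/22211 ≈ 316.52*I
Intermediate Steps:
B = -100188 (B = -4*25047 = -100188)
U(X, t) = 2*t/(60 + X) (U(X, t) = (t + t)/(X + 60) = (2*t)/(60 + X) = 2*t/(60 + X))
√(B + U(206, -81/167)) = √(-100188 + 2*(-81/167)/(60 + 206)) = √(-100188 + 2*(-81*1/167)/266) = √(-100188 + 2*(-81/167)*(1/266)) = √(-100188 - 81/22211) = √(-2225275749/22211) = 3*I*√5491733295671/22211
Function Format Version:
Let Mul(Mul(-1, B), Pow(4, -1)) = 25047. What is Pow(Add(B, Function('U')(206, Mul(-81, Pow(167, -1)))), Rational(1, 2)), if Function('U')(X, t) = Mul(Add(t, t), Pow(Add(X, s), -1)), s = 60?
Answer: Mul(Rational(3, 22211), I, Pow(5491733295671, Rational(1, 2))) ≈ Mul(316.52, I)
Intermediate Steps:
B = -100188 (B = Mul(-4, 25047) = -100188)
Function('U')(X, t) = Mul(2, t, Pow(Add(60, X), -1)) (Function('U')(X, t) = Mul(Add(t, t), Pow(Add(X, 60), -1)) = Mul(Mul(2, t), Pow(Add(60, X), -1)) = Mul(2, t, Pow(Add(60, X), -1)))
Pow(Add(B, Function('U')(206, Mul(-81, Pow(167, -1)))), Rational(1, 2)) = Pow(Add(-100188, Mul(2, Mul(-81, Pow(167, -1)), Pow(Add(60, 206), -1))), Rational(1, 2)) = Pow(Add(-100188, Mul(2, Mul(-81, Rational(1, 167)), Pow(266, -1))), Rational(1, 2)) = Pow(Add(-100188, Mul(2, Rational(-81, 167), Rational(1, 266))), Rational(1, 2)) = Pow(Add(-100188, Rational(-81, 22211)), Rational(1, 2)) = Pow(Rational(-2225275749, 22211), Rational(1, 2)) = Mul(Rational(3, 22211), I, Pow(5491733295671, Rational(1, 2)))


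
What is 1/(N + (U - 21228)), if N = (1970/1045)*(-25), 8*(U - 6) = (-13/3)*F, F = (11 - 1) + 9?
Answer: -5016/106737575 ≈ -4.6994e-5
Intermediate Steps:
F = 19 (F = 10 + 9 = 19)
U = -103/24 (U = 6 + (-13/3*19)/8 = 6 + (1/8)*(-247/3) = 6 - 247/24 = -103/24 ≈ -4.2917)
N = -9850/209 (N = (1970*(1/1045))*(-25) = (394/209)*(-25) = -9850/209 ≈ -47.129)
1/(N + (U - 21228)) = 1/(-9850/209 + (-103/24 - 21228)) = 1/(-9850/209 - 509575/24) = 1/(-106737575/5016) = -5016/106737575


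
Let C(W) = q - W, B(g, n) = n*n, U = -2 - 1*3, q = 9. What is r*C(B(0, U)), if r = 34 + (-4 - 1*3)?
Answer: -432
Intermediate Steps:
U = -5 (U = -2 - 3 = -5)
B(g, n) = n**2
C(W) = 9 - W
r = 27 (r = 34 + (-4 - 3) = 34 - 7 = 27)
r*C(B(0, U)) = 27*(9 - 1*(-5)**2) = 27*(9 - 1*25) = 27*(9 - 25) = 27*(-16) = -432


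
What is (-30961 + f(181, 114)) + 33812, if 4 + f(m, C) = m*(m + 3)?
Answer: 36151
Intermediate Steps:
f(m, C) = -4 + m*(3 + m) (f(m, C) = -4 + m*(m + 3) = -4 + m*(3 + m))
(-30961 + f(181, 114)) + 33812 = (-30961 + (-4 + 181² + 3*181)) + 33812 = (-30961 + (-4 + 32761 + 543)) + 33812 = (-30961 + 33300) + 33812 = 2339 + 33812 = 36151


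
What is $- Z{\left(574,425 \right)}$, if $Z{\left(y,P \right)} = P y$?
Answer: $-243950$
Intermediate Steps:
$- Z{\left(574,425 \right)} = - 425 \cdot 574 = \left(-1\right) 243950 = -243950$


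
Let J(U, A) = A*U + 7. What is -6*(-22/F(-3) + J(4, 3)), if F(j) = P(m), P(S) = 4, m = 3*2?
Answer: -81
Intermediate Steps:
m = 6
F(j) = 4
J(U, A) = 7 + A*U
-6*(-22/F(-3) + J(4, 3)) = -6*(-22/4 + (7 + 3*4)) = -6*(-22*¼ + (7 + 12)) = -6*(-11/2 + 19) = -6*27/2 = -81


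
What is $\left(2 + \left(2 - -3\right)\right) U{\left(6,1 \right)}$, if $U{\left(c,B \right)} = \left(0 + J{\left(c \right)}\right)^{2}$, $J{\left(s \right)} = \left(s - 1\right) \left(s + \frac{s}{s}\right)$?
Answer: $8575$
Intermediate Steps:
$J{\left(s \right)} = \left(1 + s\right) \left(-1 + s\right)$ ($J{\left(s \right)} = \left(-1 + s\right) \left(s + 1\right) = \left(-1 + s\right) \left(1 + s\right) = \left(1 + s\right) \left(-1 + s\right)$)
$U{\left(c,B \right)} = \left(-1 + c^{2}\right)^{2}$ ($U{\left(c,B \right)} = \left(0 + \left(-1 + c^{2}\right)\right)^{2} = \left(-1 + c^{2}\right)^{2}$)
$\left(2 + \left(2 - -3\right)\right) U{\left(6,1 \right)} = \left(2 + \left(2 - -3\right)\right) \left(-1 + 6^{2}\right)^{2} = \left(2 + \left(2 + 3\right)\right) \left(-1 + 36\right)^{2} = \left(2 + 5\right) 35^{2} = 7 \cdot 1225 = 8575$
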